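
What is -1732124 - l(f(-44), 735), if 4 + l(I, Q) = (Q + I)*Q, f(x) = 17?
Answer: -2284840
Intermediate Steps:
l(I, Q) = -4 + Q*(I + Q) (l(I, Q) = -4 + (Q + I)*Q = -4 + (I + Q)*Q = -4 + Q*(I + Q))
-1732124 - l(f(-44), 735) = -1732124 - (-4 + 735² + 17*735) = -1732124 - (-4 + 540225 + 12495) = -1732124 - 1*552716 = -1732124 - 552716 = -2284840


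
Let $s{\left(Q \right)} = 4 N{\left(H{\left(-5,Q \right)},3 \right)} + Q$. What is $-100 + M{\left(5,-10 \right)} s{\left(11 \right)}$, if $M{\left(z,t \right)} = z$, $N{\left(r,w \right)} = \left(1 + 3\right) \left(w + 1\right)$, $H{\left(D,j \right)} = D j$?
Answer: $275$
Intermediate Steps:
$N{\left(r,w \right)} = 4 + 4 w$ ($N{\left(r,w \right)} = 4 \left(1 + w\right) = 4 + 4 w$)
$s{\left(Q \right)} = 64 + Q$ ($s{\left(Q \right)} = 4 \left(4 + 4 \cdot 3\right) + Q = 4 \left(4 + 12\right) + Q = 4 \cdot 16 + Q = 64 + Q$)
$-100 + M{\left(5,-10 \right)} s{\left(11 \right)} = -100 + 5 \left(64 + 11\right) = -100 + 5 \cdot 75 = -100 + 375 = 275$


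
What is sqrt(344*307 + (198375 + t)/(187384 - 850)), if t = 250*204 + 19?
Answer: sqrt(102074161699979)/31089 ≈ 324.98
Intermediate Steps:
t = 51019 (t = 51000 + 19 = 51019)
sqrt(344*307 + (198375 + t)/(187384 - 850)) = sqrt(344*307 + (198375 + 51019)/(187384 - 850)) = sqrt(105608 + 249394/186534) = sqrt(105608 + 249394*(1/186534)) = sqrt(105608 + 124697/93267) = sqrt(9849866033/93267) = sqrt(102074161699979)/31089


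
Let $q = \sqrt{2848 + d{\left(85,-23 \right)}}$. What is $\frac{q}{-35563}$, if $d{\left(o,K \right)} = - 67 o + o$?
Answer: $- \frac{i \sqrt{2762}}{35563} \approx - 0.0014778 i$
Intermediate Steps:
$d{\left(o,K \right)} = - 66 o$
$q = i \sqrt{2762}$ ($q = \sqrt{2848 - 5610} = \sqrt{-2762} = i \sqrt{2762} \approx 52.555 i$)
$\frac{q}{-35563} = \frac{i \sqrt{2762}}{-35563} = i \sqrt{2762} \left(- \frac{1}{35563}\right) = - \frac{i \sqrt{2762}}{35563}$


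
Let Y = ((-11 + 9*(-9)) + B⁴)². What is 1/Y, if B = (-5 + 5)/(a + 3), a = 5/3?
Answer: 1/8464 ≈ 0.00011815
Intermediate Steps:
a = 5/3 (a = 5*(⅓) = 5/3 ≈ 1.6667)
B = 0 (B = (-5 + 5)/(5/3 + 3) = 0/(14/3) = 0*(3/14) = 0)
Y = 8464 (Y = ((-11 + 9*(-9)) + 0⁴)² = ((-11 - 81) + 0)² = (-92 + 0)² = (-92)² = 8464)
1/Y = 1/8464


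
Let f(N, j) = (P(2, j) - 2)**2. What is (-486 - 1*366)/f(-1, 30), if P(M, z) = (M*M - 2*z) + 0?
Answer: -213/841 ≈ -0.25327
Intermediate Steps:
P(M, z) = M**2 - 2*z (P(M, z) = (M**2 - 2*z) + 0 = M**2 - 2*z)
f(N, j) = (2 - 2*j)**2 (f(N, j) = ((2**2 - 2*j) - 2)**2 = ((4 - 2*j) - 2)**2 = (2 - 2*j)**2)
(-486 - 1*366)/f(-1, 30) = (-486 - 1*366)/((4*(-1 + 30)**2)) = (-486 - 366)/((4*29**2)) = -852/(4*841) = -852/3364 = -852*1/3364 = -213/841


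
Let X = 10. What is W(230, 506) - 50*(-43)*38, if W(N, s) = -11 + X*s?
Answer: 86749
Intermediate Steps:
W(N, s) = -11 + 10*s
W(230, 506) - 50*(-43)*38 = (-11 + 10*506) - 50*(-43)*38 = (-11 + 5060) - (-2150)*38 = 5049 - 1*(-81700) = 5049 + 81700 = 86749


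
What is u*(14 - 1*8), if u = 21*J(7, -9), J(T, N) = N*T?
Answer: -7938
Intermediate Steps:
u = -1323 (u = 21*(-9*7) = 21*(-63) = -1323)
u*(14 - 1*8) = -1323*(14 - 1*8) = -1323*(14 - 8) = -1323*6 = -7938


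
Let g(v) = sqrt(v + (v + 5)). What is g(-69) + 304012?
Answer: 304012 + I*sqrt(133) ≈ 3.0401e+5 + 11.533*I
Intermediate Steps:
g(v) = sqrt(5 + 2*v) (g(v) = sqrt(v + (5 + v)) = sqrt(5 + 2*v))
g(-69) + 304012 = sqrt(5 + 2*(-69)) + 304012 = sqrt(5 - 138) + 304012 = sqrt(-133) + 304012 = I*sqrt(133) + 304012 = 304012 + I*sqrt(133)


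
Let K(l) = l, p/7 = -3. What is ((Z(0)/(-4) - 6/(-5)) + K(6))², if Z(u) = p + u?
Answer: 62001/400 ≈ 155.00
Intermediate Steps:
p = -21 (p = 7*(-3) = -21)
Z(u) = -21 + u
((Z(0)/(-4) - 6/(-5)) + K(6))² = (((-21 + 0)/(-4) - 6/(-5)) + 6)² = ((-21*(-¼) - 6*(-⅕)) + 6)² = ((21/4 + 6/5) + 6)² = (129/20 + 6)² = (249/20)² = 62001/400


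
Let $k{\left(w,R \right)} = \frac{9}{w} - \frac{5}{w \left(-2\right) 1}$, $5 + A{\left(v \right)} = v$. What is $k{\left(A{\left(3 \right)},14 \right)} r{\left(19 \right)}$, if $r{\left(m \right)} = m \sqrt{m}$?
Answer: $- \frac{437 \sqrt{19}}{4} \approx -476.21$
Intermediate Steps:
$A{\left(v \right)} = -5 + v$
$k{\left(w,R \right)} = \frac{23}{2 w}$ ($k{\left(w,R \right)} = \frac{9}{w} - \frac{5}{- 2 w 1} = \frac{9}{w} - \frac{5}{\left(-2\right) w} = \frac{9}{w} - 5 \left(- \frac{1}{2 w}\right) = \frac{9}{w} + \frac{5}{2 w} = \frac{23}{2 w}$)
$r{\left(m \right)} = m^{\frac{3}{2}}$
$k{\left(A{\left(3 \right)},14 \right)} r{\left(19 \right)} = \frac{23}{2 \left(-5 + 3\right)} 19^{\frac{3}{2}} = \frac{23}{2 \left(-2\right)} 19 \sqrt{19} = \frac{23}{2} \left(- \frac{1}{2}\right) 19 \sqrt{19} = - \frac{23 \cdot 19 \sqrt{19}}{4} = - \frac{437 \sqrt{19}}{4}$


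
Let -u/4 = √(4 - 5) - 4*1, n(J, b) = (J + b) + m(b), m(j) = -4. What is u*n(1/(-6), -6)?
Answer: -488/3 + 122*I/3 ≈ -162.67 + 40.667*I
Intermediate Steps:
n(J, b) = -4 + J + b (n(J, b) = (J + b) - 4 = -4 + J + b)
u = 16 - 4*I (u = -4*(√(4 - 5) - 4*1) = -4*(√(-1) - 4) = -4*(I - 4) = -4*(-4 + I) = 16 - 4*I ≈ 16.0 - 4.0*I)
u*n(1/(-6), -6) = (16 - 4*I)*(-4 + 1/(-6) - 6) = (16 - 4*I)*(-4 - ⅙ - 6) = (16 - 4*I)*(-61/6) = -488/3 + 122*I/3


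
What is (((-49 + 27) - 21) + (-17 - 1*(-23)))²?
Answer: 1369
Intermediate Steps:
(((-49 + 27) - 21) + (-17 - 1*(-23)))² = ((-22 - 21) + (-17 + 23))² = (-43 + 6)² = (-37)² = 1369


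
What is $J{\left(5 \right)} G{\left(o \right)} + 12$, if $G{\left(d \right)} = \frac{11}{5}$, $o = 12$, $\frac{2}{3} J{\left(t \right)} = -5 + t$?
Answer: $12$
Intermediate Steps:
$J{\left(t \right)} = - \frac{15}{2} + \frac{3 t}{2}$ ($J{\left(t \right)} = \frac{3 \left(-5 + t\right)}{2} = - \frac{15}{2} + \frac{3 t}{2}$)
$G{\left(d \right)} = \frac{11}{5}$ ($G{\left(d \right)} = 11 \cdot \frac{1}{5} = \frac{11}{5}$)
$J{\left(5 \right)} G{\left(o \right)} + 12 = \left(- \frac{15}{2} + \frac{3}{2} \cdot 5\right) \frac{11}{5} + 12 = \left(- \frac{15}{2} + \frac{15}{2}\right) \frac{11}{5} + 12 = 0 \cdot \frac{11}{5} + 12 = 0 + 12 = 12$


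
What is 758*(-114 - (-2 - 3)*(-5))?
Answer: -105362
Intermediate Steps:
758*(-114 - (-2 - 3)*(-5)) = 758*(-114 - (-5)*(-5)) = 758*(-114 - 1*25) = 758*(-114 - 25) = 758*(-139) = -105362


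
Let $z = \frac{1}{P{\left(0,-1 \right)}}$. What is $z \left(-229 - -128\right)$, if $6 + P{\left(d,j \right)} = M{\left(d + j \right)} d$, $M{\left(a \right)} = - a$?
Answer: $\frac{101}{6} \approx 16.833$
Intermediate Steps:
$P{\left(d,j \right)} = -6 + d \left(- d - j\right)$ ($P{\left(d,j \right)} = -6 + - (d + j) d = -6 + \left(- d - j\right) d = -6 + d \left(- d - j\right)$)
$z = - \frac{1}{6}$ ($z = \frac{1}{-6 - 0 \left(0 - 1\right)} = \frac{1}{-6 - 0 \left(-1\right)} = \frac{1}{-6 + 0} = \frac{1}{-6} = - \frac{1}{6} \approx -0.16667$)
$z \left(-229 - -128\right) = - \frac{-229 - -128}{6} = - \frac{-229 + 128}{6} = \left(- \frac{1}{6}\right) \left(-101\right) = \frac{101}{6}$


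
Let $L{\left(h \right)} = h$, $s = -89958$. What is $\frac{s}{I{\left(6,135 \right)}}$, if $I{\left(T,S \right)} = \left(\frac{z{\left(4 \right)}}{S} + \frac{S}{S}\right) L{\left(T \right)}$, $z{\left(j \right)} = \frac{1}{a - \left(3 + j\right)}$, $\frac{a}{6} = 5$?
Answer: $- \frac{46553265}{3106} \approx -14988.0$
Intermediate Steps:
$a = 30$ ($a = 6 \cdot 5 = 30$)
$z{\left(j \right)} = \frac{1}{27 - j}$ ($z{\left(j \right)} = \frac{1}{30 - \left(3 + j\right)} = \frac{1}{27 - j}$)
$I{\left(T,S \right)} = T \left(1 + \frac{1}{23 S}\right)$ ($I{\left(T,S \right)} = \left(\frac{\left(-1\right) \frac{1}{-27 + 4}}{S} + \frac{S}{S}\right) T = \left(\frac{\left(-1\right) \frac{1}{-23}}{S} + 1\right) T = \left(\frac{\left(-1\right) \left(- \frac{1}{23}\right)}{S} + 1\right) T = \left(\frac{1}{23 S} + 1\right) T = \left(1 + \frac{1}{23 S}\right) T = T \left(1 + \frac{1}{23 S}\right)$)
$\frac{s}{I{\left(6,135 \right)}} = - \frac{89958}{6 + \frac{1}{23} \cdot 6 \cdot \frac{1}{135}} = - \frac{89958}{6 + \frac{2}{1035}} = - \frac{89958}{\frac{6212}{1035}} = \left(-89958\right) \frac{1035}{6212} = - \frac{46553265}{3106}$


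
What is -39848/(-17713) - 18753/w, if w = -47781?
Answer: 745383059/282114951 ≈ 2.6421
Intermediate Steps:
-39848/(-17713) - 18753/w = -39848/(-17713) - 18753/(-47781) = -39848*(-1/17713) - 18753*(-1/47781) = 39848/17713 + 6251/15927 = 745383059/282114951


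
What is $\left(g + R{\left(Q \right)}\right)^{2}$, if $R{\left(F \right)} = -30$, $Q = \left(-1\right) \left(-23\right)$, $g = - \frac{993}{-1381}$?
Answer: $\frac{1635150969}{1907161} \approx 857.37$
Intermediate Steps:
$g = \frac{993}{1381}$ ($g = \left(-993\right) \left(- \frac{1}{1381}\right) = \frac{993}{1381} \approx 0.71904$)
$Q = 23$
$\left(g + R{\left(Q \right)}\right)^{2} = \left(\frac{993}{1381} - 30\right)^{2} = \left(- \frac{40437}{1381}\right)^{2} = \frac{1635150969}{1907161}$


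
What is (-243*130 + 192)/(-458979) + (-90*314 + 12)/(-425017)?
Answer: 8769974186/65024625881 ≈ 0.13487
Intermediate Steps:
(-243*130 + 192)/(-458979) + (-90*314 + 12)/(-425017) = (-31590 + 192)*(-1/458979) + (-28260 + 12)*(-1/425017) = -31398*(-1/458979) - 28248*(-1/425017) = 10466/152993 + 28248/425017 = 8769974186/65024625881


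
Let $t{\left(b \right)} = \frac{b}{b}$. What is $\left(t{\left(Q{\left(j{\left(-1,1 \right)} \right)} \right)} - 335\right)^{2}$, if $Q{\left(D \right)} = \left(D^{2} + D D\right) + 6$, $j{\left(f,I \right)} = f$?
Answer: $111556$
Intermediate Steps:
$Q{\left(D \right)} = 6 + 2 D^{2}$ ($Q{\left(D \right)} = \left(D^{2} + D^{2}\right) + 6 = 2 D^{2} + 6 = 6 + 2 D^{2}$)
$t{\left(b \right)} = 1$
$\left(t{\left(Q{\left(j{\left(-1,1 \right)} \right)} \right)} - 335\right)^{2} = \left(1 - 335\right)^{2} = \left(-334\right)^{2} = 111556$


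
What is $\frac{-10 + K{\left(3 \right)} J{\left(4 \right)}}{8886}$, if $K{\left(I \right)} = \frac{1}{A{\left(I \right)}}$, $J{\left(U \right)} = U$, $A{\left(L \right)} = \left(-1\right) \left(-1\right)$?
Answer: $- \frac{1}{1481} \approx -0.00067522$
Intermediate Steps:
$A{\left(L \right)} = 1$
$K{\left(I \right)} = 1$ ($K{\left(I \right)} = 1^{-1} = 1$)
$\frac{-10 + K{\left(3 \right)} J{\left(4 \right)}}{8886} = \frac{-10 + 1 \cdot 4}{8886} = \left(-10 + 4\right) \frac{1}{8886} = \left(-6\right) \frac{1}{8886} = - \frac{1}{1481}$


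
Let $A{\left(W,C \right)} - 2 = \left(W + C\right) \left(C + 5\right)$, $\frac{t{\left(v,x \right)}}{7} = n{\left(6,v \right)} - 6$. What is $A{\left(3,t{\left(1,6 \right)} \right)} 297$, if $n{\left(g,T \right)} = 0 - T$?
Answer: $601722$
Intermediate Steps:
$n{\left(g,T \right)} = - T$
$t{\left(v,x \right)} = -42 - 7 v$ ($t{\left(v,x \right)} = 7 \left(- v - 6\right) = 7 \left(-6 - v\right) = -42 - 7 v$)
$A{\left(W,C \right)} = 2 + \left(5 + C\right) \left(C + W\right)$ ($A{\left(W,C \right)} = 2 + \left(W + C\right) \left(C + 5\right) = 2 + \left(C + W\right) \left(5 + C\right) = 2 + \left(5 + C\right) \left(C + W\right)$)
$A{\left(3,t{\left(1,6 \right)} \right)} 297 = \left(2 + \left(-42 - 7\right)^{2} + 5 \left(-42 - 7\right) + 5 \cdot 3 + \left(-42 - 7\right) 3\right) 297 = \left(2 + \left(-42 - 7\right)^{2} + 5 \left(-42 - 7\right) + 15 + \left(-42 - 7\right) 3\right) 297 = \left(2 + \left(-49\right)^{2} + 5 \left(-49\right) + 15 - 147\right) 297 = \left(2 + 2401 - 245 + 15 - 147\right) 297 = 2026 \cdot 297 = 601722$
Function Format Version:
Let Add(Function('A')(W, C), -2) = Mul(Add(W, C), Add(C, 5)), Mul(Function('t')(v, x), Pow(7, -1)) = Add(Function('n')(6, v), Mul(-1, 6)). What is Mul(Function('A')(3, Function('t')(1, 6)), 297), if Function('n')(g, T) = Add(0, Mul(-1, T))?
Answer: 601722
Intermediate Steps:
Function('n')(g, T) = Mul(-1, T)
Function('t')(v, x) = Add(-42, Mul(-7, v)) (Function('t')(v, x) = Mul(7, Add(Mul(-1, v), Mul(-1, 6))) = Mul(7, Add(Mul(-1, v), -6)) = Mul(7, Add(-6, Mul(-1, v))) = Add(-42, Mul(-7, v)))
Function('A')(W, C) = Add(2, Mul(Add(5, C), Add(C, W))) (Function('A')(W, C) = Add(2, Mul(Add(W, C), Add(C, 5))) = Add(2, Mul(Add(C, W), Add(5, C))) = Add(2, Mul(Add(5, C), Add(C, W))))
Mul(Function('A')(3, Function('t')(1, 6)), 297) = Mul(Add(2, Pow(Add(-42, Mul(-7, 1)), 2), Mul(5, Add(-42, Mul(-7, 1))), Mul(5, 3), Mul(Add(-42, Mul(-7, 1)), 3)), 297) = Mul(Add(2, Pow(Add(-42, -7), 2), Mul(5, Add(-42, -7)), 15, Mul(Add(-42, -7), 3)), 297) = Mul(Add(2, Pow(-49, 2), Mul(5, -49), 15, Mul(-49, 3)), 297) = Mul(Add(2, 2401, -245, 15, -147), 297) = Mul(2026, 297) = 601722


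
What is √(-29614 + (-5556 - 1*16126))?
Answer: 4*I*√3206 ≈ 226.49*I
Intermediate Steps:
√(-29614 + (-5556 - 1*16126)) = √(-29614 + (-5556 - 16126)) = √(-29614 - 21682) = √(-51296) = 4*I*√3206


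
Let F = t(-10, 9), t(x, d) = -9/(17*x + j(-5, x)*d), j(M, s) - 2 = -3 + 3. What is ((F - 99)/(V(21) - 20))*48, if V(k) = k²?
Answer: -90234/7999 ≈ -11.281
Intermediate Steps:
j(M, s) = 2 (j(M, s) = 2 + (-3 + 3) = 2 + 0 = 2)
t(x, d) = -9/(2*d + 17*x) (t(x, d) = -9/(17*x + 2*d) = -9/(2*d + 17*x))
F = 9/152 (F = -9/(2*9 + 17*(-10)) = -9/(18 - 170) = -9/(-152) = -9*(-1/152) = 9/152 ≈ 0.059211)
((F - 99)/(V(21) - 20))*48 = ((9/152 - 99)/(21² - 20))*48 = -15039/(152*(441 - 20))*48 = -15039/152/421*48 = -15039/152*1/421*48 = -15039/63992*48 = -90234/7999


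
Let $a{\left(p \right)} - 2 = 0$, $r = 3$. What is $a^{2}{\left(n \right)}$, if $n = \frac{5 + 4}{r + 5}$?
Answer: $4$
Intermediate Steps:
$n = \frac{9}{8}$ ($n = \frac{5 + 4}{3 + 5} = \frac{9}{8} \approx 1.125$)
$a{\left(p \right)} = 2$ ($a{\left(p \right)} = 2 + 0 = 2$)
$a^{2}{\left(n \right)} = 2^{2} = 4$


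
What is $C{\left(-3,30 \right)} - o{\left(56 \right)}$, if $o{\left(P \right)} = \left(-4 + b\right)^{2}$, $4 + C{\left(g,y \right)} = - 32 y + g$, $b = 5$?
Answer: $-968$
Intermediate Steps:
$C{\left(g,y \right)} = -4 + g - 32 y$ ($C{\left(g,y \right)} = -4 + \left(- 32 y + g\right) = -4 + \left(g - 32 y\right) = -4 + g - 32 y$)
$o{\left(P \right)} = 1$ ($o{\left(P \right)} = \left(-4 + 5\right)^{2} = 1^{2} = 1$)
$C{\left(-3,30 \right)} - o{\left(56 \right)} = \left(-4 - 3 - 960\right) - 1 = -967 - 1 = -968$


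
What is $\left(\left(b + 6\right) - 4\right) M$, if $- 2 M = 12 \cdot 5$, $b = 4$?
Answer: $-180$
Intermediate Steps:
$M = -30$ ($M = - \frac{12 \cdot 5}{2} = \left(- \frac{1}{2}\right) 60 = -30$)
$\left(\left(b + 6\right) - 4\right) M = \left(\left(4 + 6\right) - 4\right) \left(-30\right) = \left(10 - 4\right) \left(-30\right) = 6 \left(-30\right) = -180$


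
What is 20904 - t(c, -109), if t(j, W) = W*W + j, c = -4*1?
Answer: 9027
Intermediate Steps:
c = -4
t(j, W) = j + W**2 (t(j, W) = W**2 + j = j + W**2)
20904 - t(c, -109) = 20904 - (-4 + (-109)**2) = 20904 - (-4 + 11881) = 20904 - 1*11877 = 20904 - 11877 = 9027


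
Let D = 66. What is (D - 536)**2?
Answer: 220900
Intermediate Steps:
(D - 536)**2 = (66 - 536)**2 = (-470)**2 = 220900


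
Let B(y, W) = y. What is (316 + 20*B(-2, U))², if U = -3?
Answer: 76176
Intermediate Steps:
(316 + 20*B(-2, U))² = (316 + 20*(-2))² = (316 - 40)² = 276² = 76176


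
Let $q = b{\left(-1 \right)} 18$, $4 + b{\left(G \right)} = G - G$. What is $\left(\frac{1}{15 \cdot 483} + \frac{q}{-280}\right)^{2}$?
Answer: $\frac{3474496}{52490025} \approx 0.066193$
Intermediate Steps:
$b{\left(G \right)} = -4$ ($b{\left(G \right)} = -4 + \left(G - G\right) = -4 + 0 = -4$)
$q = -72$ ($q = \left(-4\right) 18 = -72$)
$\left(\frac{1}{15 \cdot 483} + \frac{q}{-280}\right)^{2} = \left(\frac{1}{15 \cdot 483} - \frac{72}{-280}\right)^{2} = \left(\frac{1}{15} \cdot \frac{1}{483} - - \frac{9}{35}\right)^{2} = \left(\frac{1}{7245} + \frac{9}{35}\right)^{2} = \left(\frac{1864}{7245}\right)^{2} = \frac{3474496}{52490025}$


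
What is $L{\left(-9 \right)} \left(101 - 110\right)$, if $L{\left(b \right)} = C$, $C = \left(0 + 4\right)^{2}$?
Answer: $-144$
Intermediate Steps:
$C = 16$ ($C = 4^{2} = 16$)
$L{\left(b \right)} = 16$
$L{\left(-9 \right)} \left(101 - 110\right) = 16 \left(101 - 110\right) = 16 \left(-9\right) = -144$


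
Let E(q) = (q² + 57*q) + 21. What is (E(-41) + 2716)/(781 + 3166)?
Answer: 2081/3947 ≈ 0.52724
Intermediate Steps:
E(q) = 21 + q² + 57*q
(E(-41) + 2716)/(781 + 3166) = ((21 + (-41)² + 57*(-41)) + 2716)/(781 + 3166) = ((21 + 1681 - 2337) + 2716)/3947 = (-635 + 2716)*(1/3947) = 2081*(1/3947) = 2081/3947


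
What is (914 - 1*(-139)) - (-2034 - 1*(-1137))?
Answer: 1950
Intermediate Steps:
(914 - 1*(-139)) - (-2034 - 1*(-1137)) = (914 + 139) - (-2034 + 1137) = 1053 - 1*(-897) = 1053 + 897 = 1950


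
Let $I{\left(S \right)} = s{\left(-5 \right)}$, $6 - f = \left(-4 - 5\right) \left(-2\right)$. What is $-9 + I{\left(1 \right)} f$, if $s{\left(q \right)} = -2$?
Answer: $15$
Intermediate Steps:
$f = -12$ ($f = 6 - \left(-4 - 5\right) \left(-2\right) = 6 - \left(-9\right) \left(-2\right) = 6 - 18 = -12$)
$I{\left(S \right)} = -2$
$-9 + I{\left(1 \right)} f = -9 - -24 = -9 + 24 = 15$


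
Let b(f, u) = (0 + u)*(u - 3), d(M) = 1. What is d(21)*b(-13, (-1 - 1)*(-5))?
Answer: 70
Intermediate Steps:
b(f, u) = u*(-3 + u)
d(21)*b(-13, (-1 - 1)*(-5)) = 1*(((-1 - 1)*(-5))*(-3 + (-1 - 1)*(-5))) = 1*((-2*(-5))*(-3 - 2*(-5))) = 1*(10*(-3 + 10)) = 1*(10*7) = 1*70 = 70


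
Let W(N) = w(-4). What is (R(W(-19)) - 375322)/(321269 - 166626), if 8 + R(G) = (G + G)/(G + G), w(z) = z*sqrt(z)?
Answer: -375329/154643 ≈ -2.4271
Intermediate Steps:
w(z) = z**(3/2)
W(N) = -8*I (W(N) = (-4)**(3/2) = -8*I)
R(G) = -7 (R(G) = -8 + (G + G)/(G + G) = -8 + (2*G)/((2*G)) = -8 + (2*G)*(1/(2*G)) = -8 + 1 = -7)
(R(W(-19)) - 375322)/(321269 - 166626) = (-7 - 375322)/(321269 - 166626) = -375329/154643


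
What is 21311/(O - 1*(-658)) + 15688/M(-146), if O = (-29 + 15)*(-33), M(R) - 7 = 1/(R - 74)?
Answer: 3898320829/1723680 ≈ 2261.6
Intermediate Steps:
M(R) = 7 + 1/(-74 + R) (M(R) = 7 + 1/(R - 74) = 7 + 1/(-74 + R))
O = 462 (O = -14*(-33) = 462)
21311/(O - 1*(-658)) + 15688/M(-146) = 21311/(462 - 1*(-658)) + 15688/(((-517 + 7*(-146))/(-74 - 146))) = 21311/(462 + 658) + 15688/(((-517 - 1022)/(-220))) = 21311/1120 + 15688/((-1/220*(-1539))) = 21311*(1/1120) + 15688/(1539/220) = 21311/1120 + 15688*(220/1539) = 21311/1120 + 3451360/1539 = 3898320829/1723680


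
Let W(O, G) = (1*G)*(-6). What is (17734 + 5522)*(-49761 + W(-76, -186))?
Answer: -1131288120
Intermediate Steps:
W(O, G) = -6*G (W(O, G) = G*(-6) = -6*G)
(17734 + 5522)*(-49761 + W(-76, -186)) = (17734 + 5522)*(-49761 - 6*(-186)) = 23256*(-49761 + 1116) = 23256*(-48645) = -1131288120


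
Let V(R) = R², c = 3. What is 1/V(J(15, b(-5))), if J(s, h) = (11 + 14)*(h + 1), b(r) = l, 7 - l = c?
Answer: 1/15625 ≈ 6.4000e-5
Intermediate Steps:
l = 4 (l = 7 - 1*3 = 7 - 3 = 4)
b(r) = 4
J(s, h) = 25 + 25*h (J(s, h) = 25*(1 + h) = 25 + 25*h)
1/V(J(15, b(-5))) = 1/((25 + 25*4)²) = 1/((25 + 100)²) = 1/(125²) = 1/15625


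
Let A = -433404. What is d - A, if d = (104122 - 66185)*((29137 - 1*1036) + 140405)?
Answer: 6393045526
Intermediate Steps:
d = 6392612122 (d = 37937*((29137 - 1036) + 140405) = 37937*(28101 + 140405) = 37937*168506 = 6392612122)
d - A = 6392612122 - 1*(-433404) = 6392612122 + 433404 = 6393045526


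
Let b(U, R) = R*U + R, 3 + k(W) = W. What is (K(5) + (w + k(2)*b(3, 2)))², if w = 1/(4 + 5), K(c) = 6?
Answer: 289/81 ≈ 3.5679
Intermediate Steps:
k(W) = -3 + W
b(U, R) = R + R*U
w = ⅑ (w = 1/9 = ⅑ ≈ 0.11111)
(K(5) + (w + k(2)*b(3, 2)))² = (6 + (⅑ + (-3 + 2)*(2*(1 + 3))))² = (6 + (⅑ - 2*4))² = (6 + (⅑ - 1*8))² = (6 + (⅑ - 8))² = (6 - 71/9)² = (-17/9)² = 289/81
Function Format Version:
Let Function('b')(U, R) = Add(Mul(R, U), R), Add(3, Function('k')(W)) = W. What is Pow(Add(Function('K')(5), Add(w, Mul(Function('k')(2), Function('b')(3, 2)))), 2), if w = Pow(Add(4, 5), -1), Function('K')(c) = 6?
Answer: Rational(289, 81) ≈ 3.5679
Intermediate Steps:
Function('k')(W) = Add(-3, W)
Function('b')(U, R) = Add(R, Mul(R, U))
w = Rational(1, 9) (w = Pow(9, -1) = Rational(1, 9) ≈ 0.11111)
Pow(Add(Function('K')(5), Add(w, Mul(Function('k')(2), Function('b')(3, 2)))), 2) = Pow(Add(6, Add(Rational(1, 9), Mul(Add(-3, 2), Mul(2, Add(1, 3))))), 2) = Pow(Add(6, Add(Rational(1, 9), Mul(-1, Mul(2, 4)))), 2) = Pow(Add(6, Add(Rational(1, 9), Mul(-1, 8))), 2) = Pow(Add(6, Add(Rational(1, 9), -8)), 2) = Pow(Add(6, Rational(-71, 9)), 2) = Pow(Rational(-17, 9), 2) = Rational(289, 81)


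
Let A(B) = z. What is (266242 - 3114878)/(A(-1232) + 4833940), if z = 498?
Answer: -203474/345317 ≈ -0.58924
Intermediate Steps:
A(B) = 498
(266242 - 3114878)/(A(-1232) + 4833940) = (266242 - 3114878)/(498 + 4833940) = -2848636/4834438 = -2848636*1/4834438 = -203474/345317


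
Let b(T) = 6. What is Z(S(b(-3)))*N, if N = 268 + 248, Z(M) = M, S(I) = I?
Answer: 3096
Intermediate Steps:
N = 516
Z(S(b(-3)))*N = 6*516 = 3096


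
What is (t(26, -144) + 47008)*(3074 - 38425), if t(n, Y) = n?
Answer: -1662698934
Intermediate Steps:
(t(26, -144) + 47008)*(3074 - 38425) = (26 + 47008)*(3074 - 38425) = 47034*(-35351) = -1662698934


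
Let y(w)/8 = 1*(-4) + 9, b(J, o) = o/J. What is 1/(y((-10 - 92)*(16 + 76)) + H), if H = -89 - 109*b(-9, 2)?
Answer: -9/223 ≈ -0.040359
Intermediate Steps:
y(w) = 40 (y(w) = 8*(1*(-4) + 9) = 8*(-4 + 9) = 8*5 = 40)
H = -583/9 (H = -89 - 218/(-9) = -89 - 218*(-1)/9 = -89 - 109*(-2/9) = -89 + 218/9 = -583/9 ≈ -64.778)
1/(y((-10 - 92)*(16 + 76)) + H) = 1/(40 - 583/9) = 1/(-223/9) = -9/223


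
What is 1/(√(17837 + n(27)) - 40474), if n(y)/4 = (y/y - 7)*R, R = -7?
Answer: -40474/1638126671 - √18005/1638126671 ≈ -2.4789e-5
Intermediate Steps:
n(y) = 168 (n(y) = 4*((y/y - 7)*(-7)) = 4*((1 - 7)*(-7)) = 4*(-6*(-7)) = 4*42 = 168)
1/(√(17837 + n(27)) - 40474) = 1/(√(17837 + 168) - 40474) = 1/(√18005 - 40474) = 1/(-40474 + √18005)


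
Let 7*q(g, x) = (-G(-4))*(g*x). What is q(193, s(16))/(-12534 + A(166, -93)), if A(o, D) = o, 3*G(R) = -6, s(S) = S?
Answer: -386/5411 ≈ -0.071336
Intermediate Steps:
G(R) = -2 (G(R) = (1/3)*(-6) = -2)
q(g, x) = 2*g*x/7 (q(g, x) = ((-1*(-2))*(g*x))/7 = (2*(g*x))/7 = (2*g*x)/7 = 2*g*x/7)
q(193, s(16))/(-12534 + A(166, -93)) = ((2/7)*193*16)/(-12534 + 166) = (6176/7)/(-12368) = (6176/7)*(-1/12368) = -386/5411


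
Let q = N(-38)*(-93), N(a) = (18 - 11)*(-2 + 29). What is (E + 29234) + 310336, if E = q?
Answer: 321993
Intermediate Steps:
N(a) = 189 (N(a) = 7*27 = 189)
q = -17577 (q = 189*(-93) = -17577)
E = -17577
(E + 29234) + 310336 = (-17577 + 29234) + 310336 = 11657 + 310336 = 321993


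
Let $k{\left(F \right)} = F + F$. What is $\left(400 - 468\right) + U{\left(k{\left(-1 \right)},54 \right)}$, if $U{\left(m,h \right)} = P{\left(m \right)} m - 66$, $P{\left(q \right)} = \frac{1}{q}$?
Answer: $-133$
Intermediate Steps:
$k{\left(F \right)} = 2 F$
$U{\left(m,h \right)} = -65$ ($U{\left(m,h \right)} = \frac{m}{m} - 66 = 1 - 66 = -65$)
$\left(400 - 468\right) + U{\left(k{\left(-1 \right)},54 \right)} = \left(400 - 468\right) - 65 = -68 - 65 = -133$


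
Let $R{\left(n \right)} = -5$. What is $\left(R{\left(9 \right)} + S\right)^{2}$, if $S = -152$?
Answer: $24649$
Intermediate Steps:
$\left(R{\left(9 \right)} + S\right)^{2} = \left(-5 - 152\right)^{2} = \left(-157\right)^{2} = 24649$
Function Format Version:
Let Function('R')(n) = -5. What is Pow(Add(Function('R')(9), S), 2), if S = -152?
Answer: 24649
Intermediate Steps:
Pow(Add(Function('R')(9), S), 2) = Pow(Add(-5, -152), 2) = Pow(-157, 2) = 24649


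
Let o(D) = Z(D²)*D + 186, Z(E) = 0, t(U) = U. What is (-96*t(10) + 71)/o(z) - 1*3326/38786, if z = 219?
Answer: -17549695/3607098 ≈ -4.8653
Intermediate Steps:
o(D) = 186 (o(D) = 0*D + 186 = 0 + 186 = 186)
(-96*t(10) + 71)/o(z) - 1*3326/38786 = (-96*10 + 71)/186 - 1*3326/38786 = (-960 + 71)*(1/186) - 3326*1/38786 = -889*1/186 - 1663/19393 = -889/186 - 1663/19393 = -17549695/3607098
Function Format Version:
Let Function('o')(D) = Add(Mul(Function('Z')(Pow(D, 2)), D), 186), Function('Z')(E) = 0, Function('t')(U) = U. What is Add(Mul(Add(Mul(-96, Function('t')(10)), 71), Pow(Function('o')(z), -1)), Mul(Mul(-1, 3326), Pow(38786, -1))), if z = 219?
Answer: Rational(-17549695, 3607098) ≈ -4.8653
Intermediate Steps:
Function('o')(D) = 186 (Function('o')(D) = Add(Mul(0, D), 186) = Add(0, 186) = 186)
Add(Mul(Add(Mul(-96, Function('t')(10)), 71), Pow(Function('o')(z), -1)), Mul(Mul(-1, 3326), Pow(38786, -1))) = Add(Mul(Add(Mul(-96, 10), 71), Pow(186, -1)), Mul(Mul(-1, 3326), Pow(38786, -1))) = Add(Mul(Add(-960, 71), Rational(1, 186)), Mul(-3326, Rational(1, 38786))) = Add(Mul(-889, Rational(1, 186)), Rational(-1663, 19393)) = Add(Rational(-889, 186), Rational(-1663, 19393)) = Rational(-17549695, 3607098)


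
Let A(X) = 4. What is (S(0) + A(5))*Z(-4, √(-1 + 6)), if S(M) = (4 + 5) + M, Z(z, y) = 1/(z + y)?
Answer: -52/11 - 13*√5/11 ≈ -7.3699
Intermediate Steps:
Z(z, y) = 1/(y + z)
S(M) = 9 + M
(S(0) + A(5))*Z(-4, √(-1 + 6)) = ((9 + 0) + 4)/(√(-1 + 6) - 4) = (9 + 4)/(√5 - 4) = 13/(-4 + √5)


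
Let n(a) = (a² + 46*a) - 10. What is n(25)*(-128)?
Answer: -225920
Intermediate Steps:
n(a) = -10 + a² + 46*a
n(25)*(-128) = (-10 + 25² + 46*25)*(-128) = (-10 + 625 + 1150)*(-128) = 1765*(-128) = -225920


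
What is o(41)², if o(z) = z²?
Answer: 2825761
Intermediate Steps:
o(41)² = (41²)² = 1681² = 2825761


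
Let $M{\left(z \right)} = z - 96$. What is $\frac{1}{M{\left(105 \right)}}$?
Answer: $\frac{1}{9} \approx 0.11111$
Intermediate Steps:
$M{\left(z \right)} = -96 + z$
$\frac{1}{M{\left(105 \right)}} = \frac{1}{-96 + 105} = \frac{1}{9}$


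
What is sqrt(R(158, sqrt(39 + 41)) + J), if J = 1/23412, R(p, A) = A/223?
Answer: sqrt(291063837 + 122231148912*sqrt(5))/2610438 ≈ 0.20038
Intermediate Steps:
R(p, A) = A/223 (R(p, A) = A*(1/223) = A/223)
J = 1/23412 ≈ 4.2713e-5
sqrt(R(158, sqrt(39 + 41)) + J) = sqrt(sqrt(39 + 41)/223 + 1/23412) = sqrt(sqrt(80)/223 + 1/23412) = sqrt((4*sqrt(5))/223 + 1/23412) = sqrt(4*sqrt(5)/223 + 1/23412) = sqrt(1/23412 + 4*sqrt(5)/223)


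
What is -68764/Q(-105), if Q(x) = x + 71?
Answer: 34382/17 ≈ 2022.5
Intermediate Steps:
Q(x) = 71 + x
-68764/Q(-105) = -68764/(71 - 105) = -68764/(-34) = -68764*(-1/34) = 34382/17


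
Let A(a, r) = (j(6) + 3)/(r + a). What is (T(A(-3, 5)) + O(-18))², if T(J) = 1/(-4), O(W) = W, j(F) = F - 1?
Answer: 5329/16 ≈ 333.06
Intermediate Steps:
j(F) = -1 + F
A(a, r) = 8/(a + r) (A(a, r) = ((-1 + 6) + 3)/(r + a) = (5 + 3)/(a + r) = 8/(a + r))
T(J) = -¼
(T(A(-3, 5)) + O(-18))² = (-¼ - 18)² = (-73/4)² = 5329/16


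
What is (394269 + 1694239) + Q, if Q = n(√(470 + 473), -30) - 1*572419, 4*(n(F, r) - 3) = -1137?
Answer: 6063231/4 ≈ 1.5158e+6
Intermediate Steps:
n(F, r) = -1125/4 (n(F, r) = 3 + (¼)*(-1137) = 3 - 1137/4 = -1125/4)
Q = -2290801/4 (Q = -1125/4 - 1*572419 = -1125/4 - 572419 = -2290801/4 ≈ -5.7270e+5)
(394269 + 1694239) + Q = (394269 + 1694239) - 2290801/4 = 2088508 - 2290801/4 = 6063231/4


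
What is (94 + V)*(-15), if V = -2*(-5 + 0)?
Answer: -1560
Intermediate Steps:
V = 10 (V = -2*(-5) = 10)
(94 + V)*(-15) = (94 + 10)*(-15) = 104*(-15) = -1560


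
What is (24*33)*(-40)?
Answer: -31680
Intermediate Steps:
(24*33)*(-40) = 792*(-40) = -31680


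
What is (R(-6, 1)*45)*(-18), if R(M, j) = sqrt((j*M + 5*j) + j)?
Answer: 0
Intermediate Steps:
R(M, j) = sqrt(6*j + M*j) (R(M, j) = sqrt((M*j + 5*j) + j) = sqrt((5*j + M*j) + j) = sqrt(6*j + M*j))
(R(-6, 1)*45)*(-18) = (sqrt(1*(6 - 6))*45)*(-18) = (sqrt(1*0)*45)*(-18) = (sqrt(0)*45)*(-18) = (0*45)*(-18) = 0*(-18) = 0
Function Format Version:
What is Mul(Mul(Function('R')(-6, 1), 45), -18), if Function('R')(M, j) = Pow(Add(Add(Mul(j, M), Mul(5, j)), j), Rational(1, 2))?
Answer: 0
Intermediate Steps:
Function('R')(M, j) = Pow(Add(Mul(6, j), Mul(M, j)), Rational(1, 2)) (Function('R')(M, j) = Pow(Add(Add(Mul(M, j), Mul(5, j)), j), Rational(1, 2)) = Pow(Add(Add(Mul(5, j), Mul(M, j)), j), Rational(1, 2)) = Pow(Add(Mul(6, j), Mul(M, j)), Rational(1, 2)))
Mul(Mul(Function('R')(-6, 1), 45), -18) = Mul(Mul(Pow(Mul(1, Add(6, -6)), Rational(1, 2)), 45), -18) = Mul(Mul(Pow(Mul(1, 0), Rational(1, 2)), 45), -18) = Mul(Mul(Pow(0, Rational(1, 2)), 45), -18) = Mul(Mul(0, 45), -18) = Mul(0, -18) = 0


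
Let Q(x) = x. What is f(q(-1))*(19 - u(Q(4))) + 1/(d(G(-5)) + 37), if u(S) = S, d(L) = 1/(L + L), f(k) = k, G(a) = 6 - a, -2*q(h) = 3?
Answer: -36631/1630 ≈ -22.473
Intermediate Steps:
q(h) = -3/2 (q(h) = -1/2*3 = -3/2)
d(L) = 1/(2*L)
f(q(-1))*(19 - u(Q(4))) + 1/(d(G(-5)) + 37) = -3*(19 - 1*4)/2 + 1/(1/(2*(6 - 1*(-5))) + 37) = -3*(19 - 4)/2 + 1/(1/(2*(6 + 5)) + 37) = -3/2*15 + 1/((1/2)/11 + 37) = -45/2 + 1/((1/2)*(1/11) + 37) = -45/2 + 1/(1/22 + 37) = -45/2 + 1/(815/22) = -45/2 + 22/815 = -36631/1630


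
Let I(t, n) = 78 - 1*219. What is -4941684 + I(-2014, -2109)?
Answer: -4941825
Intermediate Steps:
I(t, n) = -141 (I(t, n) = 78 - 219 = -141)
-4941684 + I(-2014, -2109) = -4941684 - 141 = -4941825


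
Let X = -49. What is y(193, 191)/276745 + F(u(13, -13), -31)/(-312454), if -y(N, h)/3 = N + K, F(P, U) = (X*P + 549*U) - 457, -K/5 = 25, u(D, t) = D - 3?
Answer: 2454130027/43235041115 ≈ 0.056763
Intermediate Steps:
u(D, t) = -3 + D
K = -125 (K = -5*25 = -125)
F(P, U) = -457 - 49*P + 549*U (F(P, U) = (-49*P + 549*U) - 457 = -457 - 49*P + 549*U)
y(N, h) = 375 - 3*N (y(N, h) = -3*(N - 125) = -3*(-125 + N) = 375 - 3*N)
y(193, 191)/276745 + F(u(13, -13), -31)/(-312454) = (375 - 3*193)/276745 + (-457 - 49*(-3 + 13) + 549*(-31))/(-312454) = (375 - 579)*(1/276745) + (-457 - 49*10 - 17019)*(-1/312454) = -204*1/276745 + (-457 - 490 - 17019)*(-1/312454) = -204/276745 - 17966*(-1/312454) = -204/276745 + 8983/156227 = 2454130027/43235041115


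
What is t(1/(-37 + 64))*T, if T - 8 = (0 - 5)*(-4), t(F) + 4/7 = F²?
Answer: -11636/729 ≈ -15.962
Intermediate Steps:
t(F) = -4/7 + F²
T = 28 (T = 8 + (0 - 5)*(-4) = 8 - 5*(-4) = 8 + 20 = 28)
t(1/(-37 + 64))*T = (-4/7 + (1/(-37 + 64))²)*28 = (-4/7 + (1/27)²)*28 = (-4/7 + 1/729)*28 = -2909/5103*28 = -11636/729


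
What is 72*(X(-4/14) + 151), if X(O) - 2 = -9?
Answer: 10368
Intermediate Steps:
X(O) = -7 (X(O) = 2 - 9 = -7)
72*(X(-4/14) + 151) = 72*(-7 + 151) = 72*144 = 10368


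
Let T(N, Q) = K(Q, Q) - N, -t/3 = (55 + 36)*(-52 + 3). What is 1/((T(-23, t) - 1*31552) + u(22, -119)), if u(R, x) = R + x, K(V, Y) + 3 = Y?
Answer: -1/18252 ≈ -5.4789e-5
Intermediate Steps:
t = 13377 (t = -3*(55 + 36)*(-52 + 3) = -273*(-49) = -3*(-4459) = 13377)
K(V, Y) = -3 + Y
T(N, Q) = -3 + Q - N (T(N, Q) = (-3 + Q) - N = -3 + Q - N)
1/((T(-23, t) - 1*31552) + u(22, -119)) = 1/(((-3 + 13377 - 1*(-23)) - 1*31552) + (22 - 119)) = 1/(((-3 + 13377 + 23) - 31552) - 97) = 1/((13397 - 31552) - 97) = 1/(-18155 - 97) = 1/(-18252) = -1/18252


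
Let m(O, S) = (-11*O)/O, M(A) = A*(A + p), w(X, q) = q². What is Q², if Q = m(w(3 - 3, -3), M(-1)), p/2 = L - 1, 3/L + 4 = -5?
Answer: 121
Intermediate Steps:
L = -⅓ (L = 3/(-4 - 5) = 3/(-9) = 3*(-⅑) = -⅓ ≈ -0.33333)
p = -8/3 (p = 2*(-⅓ - 1) = 2*(-4/3) = -8/3 ≈ -2.6667)
M(A) = A*(-8/3 + A) (M(A) = A*(A - 8/3) = A*(-8/3 + A))
m(O, S) = -11
Q = -11
Q² = (-11)² = 121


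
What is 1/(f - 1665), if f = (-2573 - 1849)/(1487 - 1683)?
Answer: -98/160959 ≈ -0.00060885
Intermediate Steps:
f = 2211/98 (f = -4422/(-196) = -4422*(-1/196) = 2211/98 ≈ 22.561)
1/(f - 1665) = 1/(2211/98 - 1665) = 1/(-160959/98) = -98/160959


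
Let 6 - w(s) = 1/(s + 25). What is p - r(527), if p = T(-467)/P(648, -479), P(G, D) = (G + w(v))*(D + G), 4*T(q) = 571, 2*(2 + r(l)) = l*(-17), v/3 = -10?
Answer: 9909477729/2211196 ≈ 4481.5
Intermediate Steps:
v = -30 (v = 3*(-10) = -30)
r(l) = -2 - 17*l/2 (r(l) = -2 + (l*(-17))/2 = -2 + (-17*l)/2 = -2 - 17*l/2)
w(s) = 6 - 1/(25 + s) (w(s) = 6 - 1/(s + 25) = 6 - 1/(25 + s))
T(q) = 571/4 (T(q) = (¼)*571 = 571/4)
P(G, D) = (31/5 + G)*(D + G) (P(G, D) = (G + (149 + 6*(-30))/(25 - 30))*(D + G) = (G + (149 - 180)/(-5))*(D + G) = (G - ⅕*(-31))*(D + G) = (G + 31/5)*(D + G) = (31/5 + G)*(D + G))
p = 2855/2211196 (p = 571/(4*(648² + (31/5)*(-479) + (31/5)*648 - 479*648)) = 571/(4*(419904 - 14849/5 + 20088/5 - 310392)) = 571/(4*(552799/5)) = (571/4)*(5/552799) = 2855/2211196 ≈ 0.0012912)
p - r(527) = 2855/2211196 - (-2 - 17/2*527) = 2855/2211196 - (-2 - 8959/2) = 2855/2211196 - 1*(-8963/2) = 2855/2211196 + 8963/2 = 9909477729/2211196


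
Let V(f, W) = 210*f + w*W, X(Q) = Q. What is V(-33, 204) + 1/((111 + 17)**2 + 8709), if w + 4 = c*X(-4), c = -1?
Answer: -173894489/25093 ≈ -6930.0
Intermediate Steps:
w = 0 (w = -4 - 1*(-4) = -4 + 4 = 0)
V(f, W) = 210*f (V(f, W) = 210*f + 0*W = 210*f + 0 = 210*f)
V(-33, 204) + 1/((111 + 17)**2 + 8709) = 210*(-33) + 1/((111 + 17)**2 + 8709) = -6930 + 1/(128**2 + 8709) = -6930 + 1/(16384 + 8709) = -6930 + 1/25093 = -173894489/25093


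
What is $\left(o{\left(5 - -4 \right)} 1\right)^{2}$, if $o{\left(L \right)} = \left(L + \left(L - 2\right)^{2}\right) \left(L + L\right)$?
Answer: $1089936$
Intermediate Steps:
$o{\left(L \right)} = 2 L \left(L + \left(-2 + L\right)^{2}\right)$ ($o{\left(L \right)} = \left(L + \left(-2 + L\right)^{2}\right) 2 L = 2 L \left(L + \left(-2 + L\right)^{2}\right)$)
$\left(o{\left(5 - -4 \right)} 1\right)^{2} = \left(2 \left(5 - -4\right) \left(\left(5 - -4\right) + \left(-2 + \left(5 - -4\right)\right)^{2}\right) 1\right)^{2} = \left(2 \left(5 + 4\right) \left(\left(5 + 4\right) + \left(-2 + \left(5 + 4\right)\right)^{2}\right) 1\right)^{2} = \left(2 \cdot 9 \left(9 + \left(-2 + 9\right)^{2}\right) 1\right)^{2} = \left(2 \cdot 9 \left(9 + 7^{2}\right) 1\right)^{2} = \left(2 \cdot 9 \left(9 + 49\right) 1\right)^{2} = \left(2 \cdot 9 \cdot 58 \cdot 1\right)^{2} = \left(1044 \cdot 1\right)^{2} = 1044^{2} = 1089936$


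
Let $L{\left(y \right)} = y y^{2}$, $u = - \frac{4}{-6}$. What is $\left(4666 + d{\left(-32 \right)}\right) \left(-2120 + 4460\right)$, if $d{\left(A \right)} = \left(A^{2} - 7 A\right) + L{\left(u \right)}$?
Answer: $\frac{41518360}{3} \approx 1.3839 \cdot 10^{7}$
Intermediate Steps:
$u = \frac{2}{3}$ ($u = \left(-4\right) \left(- \frac{1}{6}\right) = \frac{2}{3} \approx 0.66667$)
$L{\left(y \right)} = y^{3}$
$d{\left(A \right)} = \frac{8}{27} + A^{2} - 7 A$ ($d{\left(A \right)} = \left(A^{2} - 7 A\right) + \left(\frac{2}{3}\right)^{3} = \left(A^{2} - 7 A\right) + \frac{8}{27} = \frac{8}{27} + A^{2} - 7 A$)
$\left(4666 + d{\left(-32 \right)}\right) \left(-2120 + 4460\right) = \left(4666 + \left(\frac{8}{27} + \left(-32\right)^{2} - -224\right)\right) \left(-2120 + 4460\right) = \left(4666 + \left(\frac{8}{27} + 1024 + 224\right)\right) 2340 = \left(4666 + \frac{33704}{27}\right) 2340 = \frac{159686}{27} \cdot 2340 = \frac{41518360}{3}$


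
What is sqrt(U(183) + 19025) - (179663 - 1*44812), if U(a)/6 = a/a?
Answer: -134851 + sqrt(19031) ≈ -1.3471e+5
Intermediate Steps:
U(a) = 6 (U(a) = 6*(a/a) = 6*1 = 6)
sqrt(U(183) + 19025) - (179663 - 1*44812) = sqrt(6 + 19025) - (179663 - 1*44812) = sqrt(19031) - (179663 - 44812) = sqrt(19031) - 1*134851 = sqrt(19031) - 134851 = -134851 + sqrt(19031)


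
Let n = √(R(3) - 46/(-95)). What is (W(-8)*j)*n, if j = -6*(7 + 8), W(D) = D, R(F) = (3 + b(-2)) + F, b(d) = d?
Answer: 144*√40470/19 ≈ 1524.7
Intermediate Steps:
R(F) = 1 + F (R(F) = (3 - 2) + F = 1 + F)
n = √40470/95 (n = √((1 + 3) - 46/(-95)) = √(4 - 46*(-1/95)) = √(4 + 46/95) = √(426/95) = √40470/95 ≈ 2.1176)
j = -90 (j = -6*15 = -90)
(W(-8)*j)*n = (-8*(-90))*(√40470/95) = 720*(√40470/95) = 144*√40470/19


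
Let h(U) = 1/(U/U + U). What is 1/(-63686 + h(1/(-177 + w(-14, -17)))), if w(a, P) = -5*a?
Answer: -106/6750609 ≈ -1.5702e-5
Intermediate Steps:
h(U) = 1/(1 + U)
1/(-63686 + h(1/(-177 + w(-14, -17)))) = 1/(-63686 + 1/(1 + 1/(-177 - 5*(-14)))) = 1/(-63686 + 1/(1 + 1/(-177 + 70))) = 1/(-63686 + 1/(1 + 1/(-107))) = 1/(-63686 + 1/(1 - 1/107)) = 1/(-63686 + 1/(106/107)) = 1/(-63686 + 107/106) = 1/(-6750609/106) = -106/6750609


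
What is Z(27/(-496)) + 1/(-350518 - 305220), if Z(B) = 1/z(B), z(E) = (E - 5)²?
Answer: 161315754759/4121345461162 ≈ 0.039142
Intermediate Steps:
z(E) = (-5 + E)²
Z(B) = (-5 + B)⁻² (Z(B) = 1/((-5 + B)²) = (-5 + B)⁻²)
Z(27/(-496)) + 1/(-350518 - 305220) = (-5 + 27/(-496))⁻² + 1/(-350518 - 305220) = (-5 + 27*(-1/496))⁻² + 1/(-655738) = (-5 - 27/496)⁻² - 1/655738 = (-2507/496)⁻² - 1/655738 = 246016/6285049 - 1/655738 = 161315754759/4121345461162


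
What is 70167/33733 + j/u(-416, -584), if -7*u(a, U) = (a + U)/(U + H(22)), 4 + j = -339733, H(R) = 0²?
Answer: 5856246711806/4216625 ≈ 1.3888e+6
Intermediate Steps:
H(R) = 0
j = -339737 (j = -4 - 339733 = -339737)
u(a, U) = -(U + a)/(7*U) (u(a, U) = -(a + U)/(7*(U + 0)) = -(U + a)/(7*U))
70167/33733 + j/u(-416, -584) = 70167/33733 - 339737*(-4088/(-1*(-584) - 1*(-416))) = 70167*(1/33733) - 339737*(-4088/(584 + 416)) = 70167/33733 - 339737/((⅐)*(-1/584)*1000) = 70167/33733 - 339737/(-125/511) = 70167/33733 - 339737*(-511/125) = 70167/33733 + 173605607/125 = 5856246711806/4216625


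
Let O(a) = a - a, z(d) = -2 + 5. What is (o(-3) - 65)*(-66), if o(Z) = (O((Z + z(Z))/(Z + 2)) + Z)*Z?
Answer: 3696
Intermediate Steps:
z(d) = 3
O(a) = 0
o(Z) = Z**2 (o(Z) = (0 + Z)*Z = Z*Z = Z**2)
(o(-3) - 65)*(-66) = ((-3)**2 - 65)*(-66) = (9 - 65)*(-66) = -56*(-66) = 3696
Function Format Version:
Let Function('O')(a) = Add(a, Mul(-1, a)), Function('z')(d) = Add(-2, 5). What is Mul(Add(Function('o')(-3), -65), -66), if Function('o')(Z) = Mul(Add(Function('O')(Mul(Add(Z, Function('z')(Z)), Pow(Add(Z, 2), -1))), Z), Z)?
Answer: 3696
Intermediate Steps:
Function('z')(d) = 3
Function('O')(a) = 0
Function('o')(Z) = Pow(Z, 2) (Function('o')(Z) = Mul(Add(0, Z), Z) = Mul(Z, Z) = Pow(Z, 2))
Mul(Add(Function('o')(-3), -65), -66) = Mul(Add(Pow(-3, 2), -65), -66) = Mul(Add(9, -65), -66) = Mul(-56, -66) = 3696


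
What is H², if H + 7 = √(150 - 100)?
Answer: 99 - 70*√2 ≈ 0.0050506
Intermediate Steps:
H = -7 + 5*√2 (H = -7 + √(150 - 100) = -7 + √50 = -7 + 5*√2 ≈ 0.071068)
H² = (-7 + 5*√2)²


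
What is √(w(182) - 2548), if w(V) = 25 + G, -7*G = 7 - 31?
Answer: I*√123459/7 ≈ 50.195*I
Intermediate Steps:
G = 24/7 (G = -(7 - 31)/7 = -⅐*(-24) = 24/7 ≈ 3.4286)
w(V) = 199/7 (w(V) = 25 + 24/7 = 199/7)
√(w(182) - 2548) = √(199/7 - 2548) = √(-17637/7) = I*√123459/7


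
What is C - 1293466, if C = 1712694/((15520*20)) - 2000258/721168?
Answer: -9048201800767869/6995329600 ≈ -1.2935e+6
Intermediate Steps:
C = 19195625731/6995329600 (C = 1712694/310400 - 2000258*1/721168 = 1712694*(1/310400) - 1000129/360584 = 856347/155200 - 1000129/360584 = 19195625731/6995329600 ≈ 2.7441)
C - 1293466 = 19195625731/6995329600 - 1293466 = -9048201800767869/6995329600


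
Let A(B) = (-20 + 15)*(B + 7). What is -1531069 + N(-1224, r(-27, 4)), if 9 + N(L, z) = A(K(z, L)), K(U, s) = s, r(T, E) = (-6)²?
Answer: -1524993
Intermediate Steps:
r(T, E) = 36
A(B) = -35 - 5*B (A(B) = -5*(7 + B) = -35 - 5*B)
N(L, z) = -44 - 5*L (N(L, z) = -9 + (-35 - 5*L) = -44 - 5*L)
-1531069 + N(-1224, r(-27, 4)) = -1531069 + (-44 - 5*(-1224)) = -1531069 + (-44 + 6120) = -1531069 + 6076 = -1524993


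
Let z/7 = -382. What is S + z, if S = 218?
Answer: -2456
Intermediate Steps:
z = -2674 (z = 7*(-382) = -2674)
S + z = 218 - 2674 = -2456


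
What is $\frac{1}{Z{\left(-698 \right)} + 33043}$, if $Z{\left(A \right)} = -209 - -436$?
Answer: $\frac{1}{33270} \approx 3.0057 \cdot 10^{-5}$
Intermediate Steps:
$Z{\left(A \right)} = 227$ ($Z{\left(A \right)} = -209 + 436 = 227$)
$\frac{1}{Z{\left(-698 \right)} + 33043} = \frac{1}{227 + 33043} = \frac{1}{33270}$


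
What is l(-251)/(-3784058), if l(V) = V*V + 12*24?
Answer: -63289/3784058 ≈ -0.016725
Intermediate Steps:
l(V) = 288 + V² (l(V) = V² + 288 = 288 + V²)
l(-251)/(-3784058) = (288 + (-251)²)/(-3784058) = (288 + 63001)*(-1/3784058) = 63289*(-1/3784058) = -63289/3784058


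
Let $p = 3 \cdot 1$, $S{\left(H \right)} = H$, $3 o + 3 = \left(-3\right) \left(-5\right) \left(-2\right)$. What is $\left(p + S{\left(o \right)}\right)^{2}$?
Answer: $64$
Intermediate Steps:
$o = -11$ ($o = -1 + \frac{\left(-3\right) \left(-5\right) \left(-2\right)}{3} = -1 + \frac{15 \left(-2\right)}{3} = -1 + \frac{1}{3} \left(-30\right) = -1 - 10 = -11$)
$p = 3$
$\left(p + S{\left(o \right)}\right)^{2} = \left(3 - 11\right)^{2} = \left(-8\right)^{2} = 64$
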